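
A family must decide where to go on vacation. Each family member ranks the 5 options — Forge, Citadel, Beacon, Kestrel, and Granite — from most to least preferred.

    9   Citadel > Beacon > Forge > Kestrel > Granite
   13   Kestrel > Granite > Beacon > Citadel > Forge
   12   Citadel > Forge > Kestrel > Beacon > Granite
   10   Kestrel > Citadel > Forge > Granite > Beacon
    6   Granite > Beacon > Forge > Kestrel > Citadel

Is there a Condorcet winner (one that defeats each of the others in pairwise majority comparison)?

No

Head-to-head results (50 voters total):
Forge vs Citadel: Citadel wins 44–6.
Forge vs Beacon: Beacon wins 28–22.
Forge vs Kestrel: Forge wins 27–23.
Forge vs Granite: Forge wins 31–19.
Citadel vs Beacon: Citadel wins 31–19.
Citadel vs Kestrel: Kestrel wins 29–21.
Citadel vs Granite: Citadel wins 31–19.
Beacon vs Kestrel: Kestrel wins 35–15.
Beacon vs Granite: Granite wins 29–21.
Kestrel vs Granite: Kestrel wins 44–6.
No candidate beats all others: Forge beats Kestrel beats Citadel beats Forge, a majority cycle.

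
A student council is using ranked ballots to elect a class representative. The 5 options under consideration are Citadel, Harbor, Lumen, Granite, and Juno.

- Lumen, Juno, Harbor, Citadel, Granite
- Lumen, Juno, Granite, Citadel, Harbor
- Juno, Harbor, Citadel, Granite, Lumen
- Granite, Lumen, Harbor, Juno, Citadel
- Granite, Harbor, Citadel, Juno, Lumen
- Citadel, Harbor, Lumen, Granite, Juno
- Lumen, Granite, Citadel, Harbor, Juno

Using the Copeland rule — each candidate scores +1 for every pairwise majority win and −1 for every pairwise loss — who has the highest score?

Pairwise results:
  Citadel vs Harbor: Harbor wins 4–3.
  Citadel vs Lumen: Lumen wins 4–3.
  Citadel vs Granite: Granite wins 4–3.
  Citadel vs Juno: Juno wins 4–3.
  Harbor vs Lumen: Lumen wins 4–3.
  Harbor vs Granite: Granite wins 4–3.
  Harbor vs Juno: Harbor wins 4–3.
  Lumen vs Granite: Lumen wins 4–3.
  Lumen vs Juno: Lumen wins 5–2.
  Granite vs Juno: Granite wins 4–3.
Copeland scores (wins − losses):
  Citadel: 0 − 4 = -4
  Harbor: 2 − 2 = 0
  Lumen: 4 − 0 = 4
  Granite: 3 − 1 = 2
  Juno: 1 − 3 = -2
Lumen has the best Copeland score.

Lumen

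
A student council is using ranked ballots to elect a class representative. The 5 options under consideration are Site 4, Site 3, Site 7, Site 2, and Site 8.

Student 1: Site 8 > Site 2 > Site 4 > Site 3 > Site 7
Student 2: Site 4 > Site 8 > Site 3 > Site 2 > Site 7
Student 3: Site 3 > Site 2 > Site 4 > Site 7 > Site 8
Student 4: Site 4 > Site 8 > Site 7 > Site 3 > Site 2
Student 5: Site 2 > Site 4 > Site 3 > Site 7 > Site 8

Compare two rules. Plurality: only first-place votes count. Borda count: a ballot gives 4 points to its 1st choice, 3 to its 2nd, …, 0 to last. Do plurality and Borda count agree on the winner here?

Plurality first-place counts: Site 4 2, Site 3 1, Site 7 0, Site 2 1, Site 8 1 → Site 4.
Borda totals: Site 4 15, Site 3 10, Site 7 4, Site 2 11, Site 8 10 → Site 4.
The two rules agree on Site 4.

Yes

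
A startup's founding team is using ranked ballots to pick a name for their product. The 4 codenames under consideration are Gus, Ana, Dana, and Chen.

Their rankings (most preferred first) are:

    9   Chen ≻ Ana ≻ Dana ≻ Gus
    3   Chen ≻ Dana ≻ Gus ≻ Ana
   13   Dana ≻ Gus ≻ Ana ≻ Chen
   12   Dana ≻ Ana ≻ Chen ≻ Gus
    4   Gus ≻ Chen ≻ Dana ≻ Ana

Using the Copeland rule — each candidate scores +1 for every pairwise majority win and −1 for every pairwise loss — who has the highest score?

Dana

Pairwise results:
  Gus vs Ana: Ana wins 21–20.
  Gus vs Dana: Dana wins 37–4.
  Gus vs Chen: Chen wins 24–17.
  Ana vs Dana: Dana wins 32–9.
  Ana vs Chen: Ana wins 25–16.
  Dana vs Chen: Dana wins 25–16.
Copeland scores (wins − losses):
  Gus: 0 − 3 = -3
  Ana: 2 − 1 = 1
  Dana: 3 − 0 = 3
  Chen: 1 − 2 = -1
Dana has the best Copeland score.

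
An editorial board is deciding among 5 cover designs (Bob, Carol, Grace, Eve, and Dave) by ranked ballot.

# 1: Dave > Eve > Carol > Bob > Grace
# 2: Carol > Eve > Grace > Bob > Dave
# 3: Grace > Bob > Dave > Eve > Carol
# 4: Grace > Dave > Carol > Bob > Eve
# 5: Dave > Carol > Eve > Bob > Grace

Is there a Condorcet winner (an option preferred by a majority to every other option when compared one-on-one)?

Head-to-head results (5 voters total):
Bob vs Carol: Carol wins 4–1.
Bob vs Grace: Grace wins 3–2.
Bob vs Eve: Eve wins 3–2.
Bob vs Dave: Dave wins 3–2.
Carol vs Grace: Carol wins 3–2.
Carol vs Eve: Carol wins 3–2.
Carol vs Dave: Dave wins 4–1.
Grace vs Eve: Eve wins 3–2.
Grace vs Dave: Grace wins 3–2.
Eve vs Dave: Dave wins 4–1.
No candidate beats all others: Carol beats Grace beats Dave beats Carol, a majority cycle.

No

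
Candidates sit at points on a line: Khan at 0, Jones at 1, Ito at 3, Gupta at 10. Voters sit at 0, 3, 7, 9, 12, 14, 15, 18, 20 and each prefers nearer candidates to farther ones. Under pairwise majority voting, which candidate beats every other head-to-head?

Gupta

With single-peaked preferences on a line, the Condorcet winner is the candidate closest to the median voter.
The median voter (position 12) is closest to Gupta at 10.
Check: Gupta vs Khan — voters closer to Gupta: 7 of 9.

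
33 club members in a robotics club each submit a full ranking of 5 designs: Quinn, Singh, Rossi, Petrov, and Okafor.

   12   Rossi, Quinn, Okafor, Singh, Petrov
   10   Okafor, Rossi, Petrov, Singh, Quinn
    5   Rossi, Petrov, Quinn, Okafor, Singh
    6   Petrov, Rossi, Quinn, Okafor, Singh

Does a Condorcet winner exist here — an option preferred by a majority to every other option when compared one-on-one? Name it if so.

Rossi

Head-to-head results (33 voters total):
Quinn vs Singh: Quinn wins 23–10.
Quinn vs Rossi: Rossi wins 33–0.
Quinn vs Petrov: Petrov wins 21–12.
Quinn vs Okafor: Quinn wins 23–10.
Singh vs Rossi: Rossi wins 33–0.
Singh vs Petrov: Petrov wins 21–12.
Singh vs Okafor: Okafor wins 33–0.
Rossi vs Petrov: Rossi wins 27–6.
Rossi vs Okafor: Rossi wins 23–10.
Petrov vs Okafor: Okafor wins 22–11.
Rossi beats each rival — Quinn (33–0), Singh (33–0), Petrov (27–6), Okafor (23–10) — so Rossi is the Condorcet winner.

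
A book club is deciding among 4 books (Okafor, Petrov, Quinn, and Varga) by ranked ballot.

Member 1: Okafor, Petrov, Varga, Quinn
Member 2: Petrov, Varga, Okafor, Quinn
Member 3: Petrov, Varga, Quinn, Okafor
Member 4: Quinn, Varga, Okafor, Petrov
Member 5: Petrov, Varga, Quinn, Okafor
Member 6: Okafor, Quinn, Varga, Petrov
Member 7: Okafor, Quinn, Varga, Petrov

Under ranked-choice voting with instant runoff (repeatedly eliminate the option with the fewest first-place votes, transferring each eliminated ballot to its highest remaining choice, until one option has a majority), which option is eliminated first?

Varga

Round 1: Okafor 3, Petrov 3, Quinn 1, Varga 0. Varga has the fewest and is eliminated.
Round 2: Okafor 3, Petrov 3, Quinn 1. Quinn has the fewest and is eliminated.
Round 3: Okafor 4, Petrov 3. Okafor has a majority.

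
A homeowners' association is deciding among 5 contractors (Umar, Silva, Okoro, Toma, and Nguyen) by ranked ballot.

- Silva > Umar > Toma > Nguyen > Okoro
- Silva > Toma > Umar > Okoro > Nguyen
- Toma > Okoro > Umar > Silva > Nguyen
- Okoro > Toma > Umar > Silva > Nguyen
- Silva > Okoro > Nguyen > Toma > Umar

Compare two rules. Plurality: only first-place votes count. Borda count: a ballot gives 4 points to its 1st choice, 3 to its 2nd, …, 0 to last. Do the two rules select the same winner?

Yes

Plurality first-place counts: Umar 0, Silva 3, Okoro 1, Toma 1, Nguyen 0 → Silva.
Borda totals: Umar 9, Silva 14, Okoro 11, Toma 13, Nguyen 3 → Silva.
The two rules agree on Silva.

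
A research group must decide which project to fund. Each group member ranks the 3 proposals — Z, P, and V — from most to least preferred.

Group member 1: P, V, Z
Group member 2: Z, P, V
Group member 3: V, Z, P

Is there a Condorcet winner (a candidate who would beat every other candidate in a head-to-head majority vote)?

No

Head-to-head results (3 voters total):
Z vs P: Z wins 2–1.
Z vs V: V wins 2–1.
P vs V: P wins 2–1.
No candidate beats all others: Z beats P beats V beats Z, a majority cycle.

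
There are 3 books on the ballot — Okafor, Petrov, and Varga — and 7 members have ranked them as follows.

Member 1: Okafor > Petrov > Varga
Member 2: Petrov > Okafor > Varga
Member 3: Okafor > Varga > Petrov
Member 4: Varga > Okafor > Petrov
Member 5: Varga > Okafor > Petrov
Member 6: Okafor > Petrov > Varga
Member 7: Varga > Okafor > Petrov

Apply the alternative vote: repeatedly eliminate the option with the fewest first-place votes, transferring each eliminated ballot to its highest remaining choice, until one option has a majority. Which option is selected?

Round 1: Okafor 3, Varga 3, Petrov 1. Petrov has the fewest and is eliminated.
Round 2: Okafor 4, Varga 3. Okafor has a majority.

Okafor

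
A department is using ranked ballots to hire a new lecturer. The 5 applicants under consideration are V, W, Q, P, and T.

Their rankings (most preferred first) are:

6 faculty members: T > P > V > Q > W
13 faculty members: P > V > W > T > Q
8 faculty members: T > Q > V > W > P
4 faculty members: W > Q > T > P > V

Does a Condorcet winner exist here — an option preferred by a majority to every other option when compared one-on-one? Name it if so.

Head-to-head results (31 voters total):
V vs W: V wins 27–4.
V vs Q: V wins 19–12.
V vs P: P wins 23–8.
V vs T: T wins 18–13.
W vs Q: W wins 17–14.
W vs P: P wins 19–12.
W vs T: W wins 17–14.
Q vs P: P wins 19–12.
Q vs T: T wins 27–4.
P vs T: T wins 18–13.
No candidate beats all others: V beats W beats T beats V, a majority cycle.

None — there is no Condorcet winner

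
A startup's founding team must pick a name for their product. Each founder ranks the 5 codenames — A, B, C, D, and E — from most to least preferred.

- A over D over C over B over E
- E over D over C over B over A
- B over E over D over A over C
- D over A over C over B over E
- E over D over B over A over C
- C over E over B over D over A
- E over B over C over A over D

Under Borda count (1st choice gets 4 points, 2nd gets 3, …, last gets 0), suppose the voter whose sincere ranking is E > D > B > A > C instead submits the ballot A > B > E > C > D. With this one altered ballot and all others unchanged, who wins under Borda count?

Borda totals with the altered ballot: A 13, B 15, C 13, D 13, E 16.
The winner is unchanged: still E.

E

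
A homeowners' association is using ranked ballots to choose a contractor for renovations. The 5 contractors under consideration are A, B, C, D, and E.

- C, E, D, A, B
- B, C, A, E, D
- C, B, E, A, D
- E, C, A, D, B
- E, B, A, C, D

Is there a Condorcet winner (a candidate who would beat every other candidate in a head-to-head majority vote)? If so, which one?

Head-to-head results (5 voters total):
A vs B: B wins 3–2.
A vs C: C wins 4–1.
A vs D: A wins 4–1.
A vs E: E wins 4–1.
B vs C: C wins 3–2.
B vs D: B wins 3–2.
B vs E: E wins 3–2.
C vs D: C wins 5–0.
C vs E: C wins 3–2.
D vs E: E wins 5–0.
C beats each rival — A (4–1), B (3–2), D (5–0), E (3–2) — so C is the Condorcet winner.

C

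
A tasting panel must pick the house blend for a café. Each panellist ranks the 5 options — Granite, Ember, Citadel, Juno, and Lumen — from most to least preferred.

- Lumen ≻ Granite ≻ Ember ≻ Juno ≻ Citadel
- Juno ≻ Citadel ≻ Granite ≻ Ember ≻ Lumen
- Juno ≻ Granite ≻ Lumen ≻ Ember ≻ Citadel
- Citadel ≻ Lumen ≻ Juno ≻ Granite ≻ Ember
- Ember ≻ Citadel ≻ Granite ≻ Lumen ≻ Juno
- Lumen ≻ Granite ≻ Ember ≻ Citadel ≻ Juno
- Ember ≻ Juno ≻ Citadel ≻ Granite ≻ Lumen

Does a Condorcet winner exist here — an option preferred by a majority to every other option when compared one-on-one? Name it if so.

There is no Condorcet winner

Head-to-head results (7 voters total):
Granite vs Ember: Granite wins 5–2.
Granite vs Citadel: Citadel wins 4–3.
Granite vs Juno: Juno wins 4–3.
Granite vs Lumen: Granite wins 4–3.
Ember vs Citadel: Ember wins 5–2.
Ember vs Juno: Ember wins 4–3.
Ember vs Lumen: Lumen wins 4–3.
Citadel vs Juno: Juno wins 4–3.
Citadel vs Lumen: Citadel wins 4–3.
Juno vs Lumen: Lumen wins 4–3.
No candidate beats all others: Granite beats Ember beats Citadel beats Granite, a majority cycle.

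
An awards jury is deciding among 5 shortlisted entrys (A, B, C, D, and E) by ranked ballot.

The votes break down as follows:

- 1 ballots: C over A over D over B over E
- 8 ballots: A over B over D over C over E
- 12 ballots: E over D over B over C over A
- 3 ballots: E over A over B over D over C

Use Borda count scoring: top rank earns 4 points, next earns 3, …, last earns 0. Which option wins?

Borda scores:
  A: 3 + 8·4 + 12·0 + 3·3 = 44
  B: 1 + 8·3 + 12·2 + 3·2 = 55
  C: 4 + 8·1 + 12·1 + 3·0 = 24
  D: 2 + 8·2 + 12·3 + 3·1 = 57
  E: 0 + 8·0 + 12·4 + 3·4 = 60
E has the highest total.

E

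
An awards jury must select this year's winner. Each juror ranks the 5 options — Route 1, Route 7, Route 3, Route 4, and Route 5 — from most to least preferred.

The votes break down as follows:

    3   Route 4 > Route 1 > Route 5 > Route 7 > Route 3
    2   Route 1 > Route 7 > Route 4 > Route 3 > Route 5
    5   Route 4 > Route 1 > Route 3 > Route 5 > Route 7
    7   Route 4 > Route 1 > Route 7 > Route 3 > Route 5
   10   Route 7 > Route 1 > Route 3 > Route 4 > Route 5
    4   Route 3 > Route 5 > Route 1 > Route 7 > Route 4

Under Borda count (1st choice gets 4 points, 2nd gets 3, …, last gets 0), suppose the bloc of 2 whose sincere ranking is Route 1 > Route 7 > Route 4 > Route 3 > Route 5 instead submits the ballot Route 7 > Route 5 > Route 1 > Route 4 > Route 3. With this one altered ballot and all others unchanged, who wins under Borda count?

Borda totals with the altered ballot: Route 1 87, Route 7 69, Route 3 53, Route 4 72, Route 5 29.
The winner is unchanged: still Route 1.

Route 1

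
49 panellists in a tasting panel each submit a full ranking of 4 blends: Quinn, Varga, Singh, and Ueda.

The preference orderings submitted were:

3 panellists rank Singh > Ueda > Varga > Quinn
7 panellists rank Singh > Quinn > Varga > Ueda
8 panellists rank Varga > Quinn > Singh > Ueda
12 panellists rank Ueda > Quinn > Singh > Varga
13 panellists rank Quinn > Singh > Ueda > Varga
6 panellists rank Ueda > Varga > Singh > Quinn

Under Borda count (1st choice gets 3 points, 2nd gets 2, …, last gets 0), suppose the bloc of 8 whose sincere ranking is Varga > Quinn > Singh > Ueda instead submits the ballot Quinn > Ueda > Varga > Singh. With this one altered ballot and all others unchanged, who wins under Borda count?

Borda totals with the altered ballot: Quinn 101, Varga 30, Singh 74, Ueda 89.
The winner is unchanged: still Quinn.

Quinn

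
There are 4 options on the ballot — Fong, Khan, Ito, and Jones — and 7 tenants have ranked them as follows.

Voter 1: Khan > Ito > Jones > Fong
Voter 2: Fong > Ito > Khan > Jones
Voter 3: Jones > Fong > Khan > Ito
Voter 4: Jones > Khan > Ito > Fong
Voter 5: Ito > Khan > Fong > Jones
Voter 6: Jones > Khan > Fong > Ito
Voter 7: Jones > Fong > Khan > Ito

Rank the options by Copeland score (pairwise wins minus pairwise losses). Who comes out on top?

Pairwise results:
  Fong vs Khan: Khan wins 4–3.
  Fong vs Ito: Fong wins 4–3.
  Fong vs Jones: Jones wins 5–2.
  Khan vs Ito: Khan wins 5–2.
  Khan vs Jones: Jones wins 4–3.
  Ito vs Jones: Jones wins 4–3.
Copeland scores (wins − losses):
  Fong: 1 − 2 = -1
  Khan: 2 − 1 = 1
  Ito: 0 − 3 = -3
  Jones: 3 − 0 = 3
Jones has the best Copeland score.

Jones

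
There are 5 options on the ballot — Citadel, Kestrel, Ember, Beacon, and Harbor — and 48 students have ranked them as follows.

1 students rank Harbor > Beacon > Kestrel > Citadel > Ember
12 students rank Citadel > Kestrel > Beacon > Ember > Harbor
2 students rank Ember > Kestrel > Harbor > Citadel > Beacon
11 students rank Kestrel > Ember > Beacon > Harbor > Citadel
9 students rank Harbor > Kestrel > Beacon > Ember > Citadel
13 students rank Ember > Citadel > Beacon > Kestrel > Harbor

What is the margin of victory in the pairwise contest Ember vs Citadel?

Ballots ranking Ember above Citadel: 2+11+9+13 = 35.
Ballots ranking Citadel above Ember: 1+12 = 13.
Ember wins 35–13, a margin of 22.

22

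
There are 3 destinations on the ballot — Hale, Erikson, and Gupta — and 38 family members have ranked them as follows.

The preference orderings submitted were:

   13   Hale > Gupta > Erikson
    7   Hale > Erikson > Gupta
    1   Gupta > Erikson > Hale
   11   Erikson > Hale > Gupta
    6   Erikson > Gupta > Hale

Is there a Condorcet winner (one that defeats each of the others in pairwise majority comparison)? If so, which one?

Head-to-head results (38 voters total):
Hale vs Erikson: Hale wins 20–18.
Hale vs Gupta: Hale wins 31–7.
Erikson vs Gupta: Erikson wins 24–14.
Hale beats each rival — Erikson (20–18), Gupta (31–7) — so Hale is the Condorcet winner.

Hale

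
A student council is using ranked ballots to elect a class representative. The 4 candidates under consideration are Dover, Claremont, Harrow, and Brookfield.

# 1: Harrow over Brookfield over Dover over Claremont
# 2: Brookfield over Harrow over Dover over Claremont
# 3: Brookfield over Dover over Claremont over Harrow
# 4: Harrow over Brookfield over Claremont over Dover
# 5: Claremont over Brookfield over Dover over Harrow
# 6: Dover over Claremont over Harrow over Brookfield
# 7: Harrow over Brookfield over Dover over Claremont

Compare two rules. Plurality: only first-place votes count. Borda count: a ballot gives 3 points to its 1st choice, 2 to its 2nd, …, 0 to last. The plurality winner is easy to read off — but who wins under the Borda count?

Plurality first-place counts: Dover 1, Claremont 1, Harrow 3, Brookfield 2 → Harrow.
Borda totals: Dover 9, Claremont 7, Harrow 12, Brookfield 14 → Brookfield.

Brookfield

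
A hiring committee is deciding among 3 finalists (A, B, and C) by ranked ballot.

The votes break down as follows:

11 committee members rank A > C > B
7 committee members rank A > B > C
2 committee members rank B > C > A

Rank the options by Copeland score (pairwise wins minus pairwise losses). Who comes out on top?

Pairwise results:
  A vs B: A wins 18–2.
  A vs C: A wins 18–2.
  B vs C: C wins 11–9.
Copeland scores (wins − losses):
  A: 2 − 0 = 2
  B: 0 − 2 = -2
  C: 1 − 1 = 0
A has the best Copeland score.

A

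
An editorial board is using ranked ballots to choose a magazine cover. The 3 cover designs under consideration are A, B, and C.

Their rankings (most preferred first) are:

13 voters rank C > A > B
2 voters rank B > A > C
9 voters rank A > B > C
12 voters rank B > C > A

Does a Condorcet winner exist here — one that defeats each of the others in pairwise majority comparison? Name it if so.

None — there is no Condorcet winner

Head-to-head results (36 voters total):
A vs B: A wins 22–14.
A vs C: C wins 25–11.
B vs C: B wins 23–13.
No candidate beats all others: A beats B beats C beats A, a majority cycle.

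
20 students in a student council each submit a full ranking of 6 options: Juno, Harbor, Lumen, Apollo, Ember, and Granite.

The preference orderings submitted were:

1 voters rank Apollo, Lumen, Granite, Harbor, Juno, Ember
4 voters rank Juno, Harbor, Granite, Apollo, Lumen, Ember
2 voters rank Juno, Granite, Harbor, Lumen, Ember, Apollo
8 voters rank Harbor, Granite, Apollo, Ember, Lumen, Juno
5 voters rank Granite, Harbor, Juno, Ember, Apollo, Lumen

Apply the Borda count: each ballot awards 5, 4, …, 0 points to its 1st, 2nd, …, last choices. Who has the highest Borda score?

Borda scores:
  Juno: 1 + 4·5 + 2·5 + 8·0 + 5·3 = 46
  Harbor: 2 + 4·4 + 2·3 + 8·5 + 5·4 = 84
  Lumen: 4 + 4·1 + 2·2 + 8·1 + 5·0 = 20
  Apollo: 5 + 4·2 + 2·0 + 8·3 + 5·1 = 42
  Ember: 0 + 4·0 + 2·1 + 8·2 + 5·2 = 28
  Granite: 3 + 4·3 + 2·4 + 8·4 + 5·5 = 80
Harbor has the highest total.

Harbor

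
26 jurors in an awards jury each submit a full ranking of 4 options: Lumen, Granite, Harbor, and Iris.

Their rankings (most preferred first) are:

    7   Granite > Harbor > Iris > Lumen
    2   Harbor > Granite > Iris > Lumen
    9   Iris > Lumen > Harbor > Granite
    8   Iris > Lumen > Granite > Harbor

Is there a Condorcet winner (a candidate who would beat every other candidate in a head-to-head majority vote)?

Yes

Head-to-head results (26 voters total):
Lumen vs Granite: Lumen wins 17–9.
Lumen vs Harbor: Lumen wins 17–9.
Lumen vs Iris: Iris wins 26–0.
Granite vs Harbor: Granite wins 15–11.
Granite vs Iris: Iris wins 17–9.
Harbor vs Iris: Iris wins 17–9.
Iris beats each rival — Lumen (26–0), Granite (17–9), Harbor (17–9) — so Iris is the Condorcet winner.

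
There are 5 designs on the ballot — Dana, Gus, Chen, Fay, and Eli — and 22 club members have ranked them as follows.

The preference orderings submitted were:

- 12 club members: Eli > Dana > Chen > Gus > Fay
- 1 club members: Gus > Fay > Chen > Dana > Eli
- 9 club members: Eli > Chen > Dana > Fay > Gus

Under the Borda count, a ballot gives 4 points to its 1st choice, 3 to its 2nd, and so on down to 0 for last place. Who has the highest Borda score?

Borda scores:
  Dana: 12·3 + 1 + 9·2 = 55
  Gus: 12·1 + 4 + 9·0 = 16
  Chen: 12·2 + 2 + 9·3 = 53
  Fay: 12·0 + 3 + 9·1 = 12
  Eli: 12·4 + 0 + 9·4 = 84
Eli has the highest total.

Eli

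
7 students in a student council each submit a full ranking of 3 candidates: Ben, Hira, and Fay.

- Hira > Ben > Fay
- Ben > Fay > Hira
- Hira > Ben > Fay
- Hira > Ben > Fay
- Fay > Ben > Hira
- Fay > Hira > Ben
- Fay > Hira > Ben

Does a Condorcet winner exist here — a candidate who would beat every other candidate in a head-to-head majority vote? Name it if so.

No Condorcet winner

Head-to-head results (7 voters total):
Ben vs Hira: Hira wins 5–2.
Ben vs Fay: Ben wins 4–3.
Hira vs Fay: Fay wins 4–3.
No candidate beats all others: Ben beats Fay beats Hira beats Ben, a majority cycle.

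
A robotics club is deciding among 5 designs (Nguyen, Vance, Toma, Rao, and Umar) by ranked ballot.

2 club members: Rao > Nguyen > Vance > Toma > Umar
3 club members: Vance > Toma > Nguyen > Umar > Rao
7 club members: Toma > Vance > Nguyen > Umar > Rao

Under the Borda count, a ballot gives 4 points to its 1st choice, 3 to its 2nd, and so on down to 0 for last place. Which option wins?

Borda scores:
  Nguyen: 2·3 + 3·2 + 7·2 = 26
  Vance: 2·2 + 3·4 + 7·3 = 37
  Toma: 2·1 + 3·3 + 7·4 = 39
  Rao: 2·4 + 3·0 + 7·0 = 8
  Umar: 2·0 + 3·1 + 7·1 = 10
Toma has the highest total.

Toma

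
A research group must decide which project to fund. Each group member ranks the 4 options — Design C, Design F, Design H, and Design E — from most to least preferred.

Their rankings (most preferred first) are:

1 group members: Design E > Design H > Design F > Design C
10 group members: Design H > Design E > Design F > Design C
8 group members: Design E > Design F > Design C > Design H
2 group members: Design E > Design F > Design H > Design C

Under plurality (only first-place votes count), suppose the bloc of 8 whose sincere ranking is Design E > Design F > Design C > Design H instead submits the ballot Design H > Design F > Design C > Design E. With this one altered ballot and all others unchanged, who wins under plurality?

Design H

First-place totals with the altered ballot: Design C 0, Design F 0, Design H 18, Design E 3.
The switch changes the winner from Design E to Design H.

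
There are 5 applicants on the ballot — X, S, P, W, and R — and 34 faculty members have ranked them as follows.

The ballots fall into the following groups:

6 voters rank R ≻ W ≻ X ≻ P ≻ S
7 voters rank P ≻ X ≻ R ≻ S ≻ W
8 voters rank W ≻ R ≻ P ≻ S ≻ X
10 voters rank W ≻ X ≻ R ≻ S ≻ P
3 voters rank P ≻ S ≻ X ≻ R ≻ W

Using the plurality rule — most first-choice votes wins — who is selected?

W

First-place vote totals:
  X: 0
  S: 0
  P: 10
  W: 18
  R: 6
W has the most first-place votes.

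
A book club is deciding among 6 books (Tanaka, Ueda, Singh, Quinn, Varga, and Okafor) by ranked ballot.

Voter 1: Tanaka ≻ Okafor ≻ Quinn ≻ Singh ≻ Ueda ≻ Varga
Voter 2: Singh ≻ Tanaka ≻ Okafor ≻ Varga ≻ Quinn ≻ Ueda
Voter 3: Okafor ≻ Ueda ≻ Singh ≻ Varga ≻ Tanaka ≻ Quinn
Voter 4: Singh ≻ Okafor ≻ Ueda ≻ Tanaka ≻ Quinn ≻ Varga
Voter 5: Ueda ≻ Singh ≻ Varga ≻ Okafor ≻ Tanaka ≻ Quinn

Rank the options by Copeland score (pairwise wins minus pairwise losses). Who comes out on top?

Pairwise results:
  Tanaka vs Ueda: Ueda wins 3–2.
  Tanaka vs Singh: Singh wins 4–1.
  Tanaka vs Quinn: Tanaka wins 5–0.
  Tanaka vs Varga: Tanaka wins 3–2.
  Tanaka vs Okafor: Okafor wins 3–2.
  Ueda vs Singh: Singh wins 3–2.
  Ueda vs Quinn: Ueda wins 3–2.
  Ueda vs Varga: Ueda wins 4–1.
  Ueda vs Okafor: Okafor wins 4–1.
  Singh vs Quinn: Singh wins 4–1.
  Singh vs Varga: Singh wins 5–0.
  Singh vs Okafor: Singh wins 3–2.
  Quinn vs Varga: Varga wins 3–2.
  Quinn vs Okafor: Okafor wins 5–0.
  Varga vs Okafor: Okafor wins 4–1.
Copeland scores (wins − losses):
  Tanaka: 2 − 3 = -1
  Ueda: 3 − 2 = 1
  Singh: 5 − 0 = 5
  Quinn: 0 − 5 = -5
  Varga: 1 − 4 = -3
  Okafor: 4 − 1 = 3
Singh has the best Copeland score.

Singh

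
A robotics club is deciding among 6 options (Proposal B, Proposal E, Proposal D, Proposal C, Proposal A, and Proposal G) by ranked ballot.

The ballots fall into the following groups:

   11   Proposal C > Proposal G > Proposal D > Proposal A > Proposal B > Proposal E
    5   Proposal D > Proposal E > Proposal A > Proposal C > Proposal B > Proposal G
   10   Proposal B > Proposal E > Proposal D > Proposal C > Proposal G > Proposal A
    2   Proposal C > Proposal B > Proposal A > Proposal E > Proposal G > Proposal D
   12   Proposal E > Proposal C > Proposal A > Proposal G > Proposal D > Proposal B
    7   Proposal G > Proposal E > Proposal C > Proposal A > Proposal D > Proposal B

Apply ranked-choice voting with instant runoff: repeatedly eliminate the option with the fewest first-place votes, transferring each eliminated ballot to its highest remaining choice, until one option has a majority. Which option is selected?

Proposal E

Round 1: Proposal C 13, Proposal E 12, Proposal B 10, Proposal G 7, Proposal D 5, Proposal A 0. Proposal A has the fewest and is eliminated.
Round 2: Proposal C 13, Proposal E 12, Proposal B 10, Proposal G 7, Proposal D 5. Proposal D has the fewest and is eliminated.
Round 3: Proposal E 17, Proposal C 13, Proposal B 10, Proposal G 7. Proposal G has the fewest and is eliminated.
Round 4: Proposal E 24, Proposal C 13, Proposal B 10. Proposal E has a majority.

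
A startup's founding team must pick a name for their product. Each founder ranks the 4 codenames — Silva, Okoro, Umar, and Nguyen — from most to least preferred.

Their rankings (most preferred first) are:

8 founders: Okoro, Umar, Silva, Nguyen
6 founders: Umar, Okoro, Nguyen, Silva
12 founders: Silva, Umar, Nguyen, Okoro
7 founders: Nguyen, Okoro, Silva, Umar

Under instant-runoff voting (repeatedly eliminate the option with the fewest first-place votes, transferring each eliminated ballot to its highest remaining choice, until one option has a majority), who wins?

Okoro

Round 1: Silva 12, Okoro 8, Nguyen 7, Umar 6. Umar has the fewest and is eliminated.
Round 2: Okoro 14, Silva 12, Nguyen 7. Nguyen has the fewest and is eliminated.
Round 3: Okoro 21, Silva 12. Okoro has a majority.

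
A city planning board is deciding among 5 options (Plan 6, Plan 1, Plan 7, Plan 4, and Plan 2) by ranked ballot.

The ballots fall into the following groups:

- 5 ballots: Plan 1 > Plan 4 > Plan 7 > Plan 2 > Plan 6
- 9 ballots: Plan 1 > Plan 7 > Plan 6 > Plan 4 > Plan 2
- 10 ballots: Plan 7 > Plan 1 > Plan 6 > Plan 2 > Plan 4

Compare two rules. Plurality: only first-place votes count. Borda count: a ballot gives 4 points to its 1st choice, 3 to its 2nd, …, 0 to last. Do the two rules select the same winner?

Plurality first-place counts: Plan 6 0, Plan 1 14, Plan 7 10, Plan 4 0, Plan 2 0 → Plan 1.
Borda totals: Plan 6 38, Plan 1 86, Plan 7 77, Plan 4 24, Plan 2 15 → Plan 1.
The two rules agree on Plan 1.

Yes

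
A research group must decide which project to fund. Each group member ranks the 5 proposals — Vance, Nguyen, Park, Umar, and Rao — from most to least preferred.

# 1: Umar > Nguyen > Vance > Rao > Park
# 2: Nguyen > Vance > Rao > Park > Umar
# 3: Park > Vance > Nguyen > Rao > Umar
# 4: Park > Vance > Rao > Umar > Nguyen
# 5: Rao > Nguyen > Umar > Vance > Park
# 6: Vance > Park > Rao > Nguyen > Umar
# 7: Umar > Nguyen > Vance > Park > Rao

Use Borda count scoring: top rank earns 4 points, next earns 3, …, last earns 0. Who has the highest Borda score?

Vance

Borda scores:
  Vance: 2 + 3 + 3 + 3 + 1 + 4 + 2 = 18
  Nguyen: 3 + 4 + 2 + 0 + 3 + 1 + 3 = 16
  Park: 0 + 1 + 4 + 4 + 0 + 3 + 1 = 13
  Umar: 4 + 0 + 0 + 1 + 2 + 0 + 4 = 11
  Rao: 1 + 2 + 1 + 2 + 4 + 2 + 0 = 12
Vance has the highest total.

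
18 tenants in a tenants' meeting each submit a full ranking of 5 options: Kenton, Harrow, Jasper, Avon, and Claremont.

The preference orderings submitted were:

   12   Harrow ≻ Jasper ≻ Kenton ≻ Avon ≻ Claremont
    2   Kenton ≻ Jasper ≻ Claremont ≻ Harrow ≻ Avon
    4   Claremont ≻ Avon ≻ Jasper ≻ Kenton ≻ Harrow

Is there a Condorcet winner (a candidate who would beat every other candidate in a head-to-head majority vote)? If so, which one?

Head-to-head results (18 voters total):
Kenton vs Harrow: Harrow wins 12–6.
Kenton vs Jasper: Jasper wins 16–2.
Kenton vs Avon: Kenton wins 14–4.
Kenton vs Claremont: Kenton wins 14–4.
Harrow vs Jasper: Harrow wins 12–6.
Harrow vs Avon: Harrow wins 14–4.
Harrow vs Claremont: Harrow wins 12–6.
Jasper vs Avon: Jasper wins 14–4.
Jasper vs Claremont: Jasper wins 14–4.
Avon vs Claremont: Avon wins 12–6.
Harrow beats each rival — Kenton (12–6), Jasper (12–6), Avon (14–4), Claremont (12–6) — so Harrow is the Condorcet winner.

Harrow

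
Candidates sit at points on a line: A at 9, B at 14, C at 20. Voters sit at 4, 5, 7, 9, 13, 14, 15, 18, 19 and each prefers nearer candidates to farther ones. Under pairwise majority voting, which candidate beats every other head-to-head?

B

With single-peaked preferences on a line, the Condorcet winner is the candidate closest to the median voter.
The median voter (position 13) is closest to B at 14.
Check: B vs A — voters closer to B: 5 of 9.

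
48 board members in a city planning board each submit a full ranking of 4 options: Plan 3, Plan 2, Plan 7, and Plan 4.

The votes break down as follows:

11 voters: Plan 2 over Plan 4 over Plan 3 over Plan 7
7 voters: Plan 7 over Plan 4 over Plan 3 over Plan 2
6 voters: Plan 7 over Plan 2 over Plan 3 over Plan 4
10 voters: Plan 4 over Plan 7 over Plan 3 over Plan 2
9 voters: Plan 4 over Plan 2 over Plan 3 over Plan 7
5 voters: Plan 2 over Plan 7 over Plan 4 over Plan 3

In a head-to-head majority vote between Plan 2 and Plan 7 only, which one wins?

Ballots ranking Plan 2 above Plan 7: 11+9+5 = 25.
Ballots ranking Plan 7 above Plan 2: 7+6+10 = 23.
Plan 2 wins the head-to-head, 25–23.

Plan 2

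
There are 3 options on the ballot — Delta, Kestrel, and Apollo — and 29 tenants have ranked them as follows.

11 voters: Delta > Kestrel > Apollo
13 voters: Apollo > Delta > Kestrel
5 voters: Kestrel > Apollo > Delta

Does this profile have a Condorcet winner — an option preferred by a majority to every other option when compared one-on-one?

No

Head-to-head results (29 voters total):
Delta vs Kestrel: Delta wins 24–5.
Delta vs Apollo: Apollo wins 18–11.
Kestrel vs Apollo: Kestrel wins 16–13.
No candidate beats all others: Delta beats Kestrel beats Apollo beats Delta, a majority cycle.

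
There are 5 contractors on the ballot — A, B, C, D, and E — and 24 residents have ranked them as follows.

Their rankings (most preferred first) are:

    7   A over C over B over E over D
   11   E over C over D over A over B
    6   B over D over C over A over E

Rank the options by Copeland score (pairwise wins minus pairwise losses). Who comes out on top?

C

Pairwise results:
  A vs B: A wins 18–6.
  A vs C: C wins 17–7.
  A vs D: D wins 17–7.
  A vs E: A wins 13–11.
  B vs C: C wins 18–6.
  B vs D: B wins 13–11.
  B vs E: B wins 13–11.
  C vs D: C wins 18–6.
  C vs E: C wins 13–11.
  D vs E: E wins 18–6.
Copeland scores (wins − losses):
  A: 2 − 2 = 0
  B: 2 − 2 = 0
  C: 4 − 0 = 4
  D: 1 − 3 = -2
  E: 1 − 3 = -2
C has the best Copeland score.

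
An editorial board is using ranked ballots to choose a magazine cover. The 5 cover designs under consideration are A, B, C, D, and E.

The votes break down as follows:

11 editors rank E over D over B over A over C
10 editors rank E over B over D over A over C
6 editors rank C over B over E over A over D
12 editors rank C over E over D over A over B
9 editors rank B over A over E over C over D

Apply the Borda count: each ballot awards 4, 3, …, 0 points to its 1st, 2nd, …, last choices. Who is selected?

Borda scores:
  A: 11·1 + 10·1 + 6·1 + 12·1 + 9·3 = 66
  B: 11·2 + 10·3 + 6·3 + 12·0 + 9·4 = 106
  C: 11·0 + 10·0 + 6·4 + 12·4 + 9·1 = 81
  D: 11·3 + 10·2 + 6·0 + 12·2 + 9·0 = 77
  E: 11·4 + 10·4 + 6·2 + 12·3 + 9·2 = 150
E has the highest total.

E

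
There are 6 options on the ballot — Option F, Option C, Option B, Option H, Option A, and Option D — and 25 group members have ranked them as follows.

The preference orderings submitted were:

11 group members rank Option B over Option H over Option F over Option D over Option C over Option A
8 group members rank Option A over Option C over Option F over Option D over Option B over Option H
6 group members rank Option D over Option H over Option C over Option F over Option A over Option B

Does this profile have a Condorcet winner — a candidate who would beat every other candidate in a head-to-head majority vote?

No

Head-to-head results (25 voters total):
Option F vs Option C: Option C wins 14–11.
Option F vs Option B: Option F wins 14–11.
Option F vs Option H: Option H wins 17–8.
Option F vs Option A: Option F wins 17–8.
Option F vs Option D: Option F wins 19–6.
Option C vs Option B: Option C wins 14–11.
Option C vs Option H: Option H wins 17–8.
Option C vs Option A: Option C wins 17–8.
Option C vs Option D: Option D wins 17–8.
Option B vs Option H: Option B wins 19–6.
Option B vs Option A: Option A wins 14–11.
Option B vs Option D: Option D wins 14–11.
Option H vs Option A: Option H wins 17–8.
Option H vs Option D: Option D wins 14–11.
Option A vs Option D: Option D wins 17–8.
No candidate beats all others: Option F beats Option D beats Option C beats Option F, a majority cycle.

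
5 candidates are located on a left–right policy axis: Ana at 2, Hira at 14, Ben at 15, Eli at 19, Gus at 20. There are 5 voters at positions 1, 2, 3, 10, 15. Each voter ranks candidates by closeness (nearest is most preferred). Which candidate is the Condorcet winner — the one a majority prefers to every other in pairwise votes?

Ana

With single-peaked preferences on a line, the Condorcet winner is the candidate closest to the median voter.
The median voter (position 3) is closest to Ana at 2.
Check: Ana vs Eli — voters closer to Ana: 4 of 5.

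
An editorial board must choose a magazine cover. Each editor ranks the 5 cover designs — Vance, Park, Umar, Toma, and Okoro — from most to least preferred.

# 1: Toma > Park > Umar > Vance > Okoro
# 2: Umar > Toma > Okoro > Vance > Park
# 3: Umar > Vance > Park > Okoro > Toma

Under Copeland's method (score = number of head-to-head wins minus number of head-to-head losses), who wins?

Umar

Pairwise results:
  Vance vs Park: Vance wins 2–1.
  Vance vs Umar: Umar wins 3–0.
  Vance vs Toma: Toma wins 2–1.
  Vance vs Okoro: Vance wins 2–1.
  Park vs Umar: Umar wins 2–1.
  Park vs Toma: Toma wins 2–1.
  Park vs Okoro: Park wins 2–1.
  Umar vs Toma: Umar wins 2–1.
  Umar vs Okoro: Umar wins 3–0.
  Toma vs Okoro: Toma wins 2–1.
Copeland scores (wins − losses):
  Vance: 2 − 2 = 0
  Park: 1 − 3 = -2
  Umar: 4 − 0 = 4
  Toma: 3 − 1 = 2
  Okoro: 0 − 4 = -4
Umar has the best Copeland score.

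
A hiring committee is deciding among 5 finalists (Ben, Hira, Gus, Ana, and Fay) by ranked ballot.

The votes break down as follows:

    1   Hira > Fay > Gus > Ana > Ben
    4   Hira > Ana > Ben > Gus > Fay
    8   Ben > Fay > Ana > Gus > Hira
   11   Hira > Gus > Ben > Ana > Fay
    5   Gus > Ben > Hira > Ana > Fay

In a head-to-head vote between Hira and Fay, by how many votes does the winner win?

13

Ballots ranking Hira above Fay: 1+4+11+5 = 21.
Ballots ranking Fay above Hira: 8.
Hira wins 21–8, a margin of 13.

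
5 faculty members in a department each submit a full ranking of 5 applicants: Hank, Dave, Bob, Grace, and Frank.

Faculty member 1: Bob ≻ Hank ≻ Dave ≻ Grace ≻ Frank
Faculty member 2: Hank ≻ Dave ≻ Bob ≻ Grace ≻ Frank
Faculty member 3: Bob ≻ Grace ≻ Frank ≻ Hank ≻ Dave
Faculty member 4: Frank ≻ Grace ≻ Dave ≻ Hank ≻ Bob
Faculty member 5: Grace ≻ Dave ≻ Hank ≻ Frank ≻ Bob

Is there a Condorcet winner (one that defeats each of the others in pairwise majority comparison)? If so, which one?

There is no Condorcet winner

Head-to-head results (5 voters total):
Hank vs Dave: Hank wins 3–2.
Hank vs Bob: Hank wins 3–2.
Hank vs Grace: Grace wins 3–2.
Hank vs Frank: Hank wins 3–2.
Dave vs Bob: Dave wins 3–2.
Dave vs Grace: Grace wins 3–2.
Dave vs Frank: Dave wins 3–2.
Bob vs Grace: Bob wins 3–2.
Bob vs Frank: Bob wins 3–2.
Grace vs Frank: Grace wins 4–1.
No candidate beats all others: Hank beats Bob beats Grace beats Hank, a majority cycle.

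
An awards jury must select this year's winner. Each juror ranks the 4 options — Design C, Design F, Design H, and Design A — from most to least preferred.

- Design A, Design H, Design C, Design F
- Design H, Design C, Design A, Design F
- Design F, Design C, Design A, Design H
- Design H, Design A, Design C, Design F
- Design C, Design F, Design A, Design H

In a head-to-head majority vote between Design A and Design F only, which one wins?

Ballots ranking Design A above Design F: 3.
Ballots ranking Design F above Design A: 2.
Design A wins the head-to-head, 3–2.

Design A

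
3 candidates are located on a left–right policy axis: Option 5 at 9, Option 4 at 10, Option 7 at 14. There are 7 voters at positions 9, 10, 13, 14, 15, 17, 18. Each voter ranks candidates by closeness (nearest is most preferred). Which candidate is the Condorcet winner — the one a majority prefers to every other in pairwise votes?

With single-peaked preferences on a line, the Condorcet winner is the candidate closest to the median voter.
The median voter (position 14) is closest to Option 7 at 14.
Check: Option 7 vs Option 5 — voters closer to Option 7: 5 of 7.

Option 7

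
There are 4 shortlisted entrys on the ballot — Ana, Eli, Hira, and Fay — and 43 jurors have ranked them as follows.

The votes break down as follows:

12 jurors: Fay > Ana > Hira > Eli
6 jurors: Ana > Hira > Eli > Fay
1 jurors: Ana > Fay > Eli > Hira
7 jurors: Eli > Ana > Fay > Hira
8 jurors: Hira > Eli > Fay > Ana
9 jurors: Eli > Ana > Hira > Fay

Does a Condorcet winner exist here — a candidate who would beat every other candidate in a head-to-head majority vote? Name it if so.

Head-to-head results (43 voters total):
Ana vs Eli: Eli wins 24–19.
Ana vs Hira: Ana wins 35–8.
Ana vs Fay: Ana wins 23–20.
Eli vs Hira: Hira wins 26–17.
Eli vs Fay: Eli wins 30–13.
Hira vs Fay: Hira wins 23–20.
No candidate beats all others: Ana beats Hira beats Eli beats Ana, a majority cycle.

None — there is no Condorcet winner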